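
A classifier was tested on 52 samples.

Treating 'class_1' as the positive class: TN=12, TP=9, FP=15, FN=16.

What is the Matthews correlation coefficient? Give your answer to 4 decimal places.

MCC = (TP·TN − FP·FN) / √((TP+FP)(TP+FN)(TN+FP)(TN+FN))
Numerator = 9·12 − 15·16 = -132
Denominator = √(24·25·27·28) = √453600 = 673.4983
MCC = -132 / 673.4983 = -0.1960

-0.1960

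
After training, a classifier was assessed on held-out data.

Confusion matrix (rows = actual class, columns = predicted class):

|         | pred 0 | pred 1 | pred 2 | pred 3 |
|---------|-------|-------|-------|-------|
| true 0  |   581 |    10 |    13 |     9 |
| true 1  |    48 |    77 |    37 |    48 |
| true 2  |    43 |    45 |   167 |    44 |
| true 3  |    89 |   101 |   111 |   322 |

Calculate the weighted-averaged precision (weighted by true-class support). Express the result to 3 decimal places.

Per-class precision (TP/(TP+FP)):
  0: TP=581, FP=48+43+89=180 → 581/761 = 0.7635
  1: TP=77, FP=10+45+101=156 → 77/233 = 0.3305
  2: TP=167, FP=13+37+111=161 → 167/328 = 0.5091
  3: TP=322, FP=9+48+44=101 → 322/423 = 0.7612
Weighted-precision = Σ (supportᵢ/N)·precisionᵢ with N=1745: (613/1745)·0.7635 + (210/1745)·0.3305 + (299/1745)·0.5091 + (623/1745)·0.7612 = 0.667

0.667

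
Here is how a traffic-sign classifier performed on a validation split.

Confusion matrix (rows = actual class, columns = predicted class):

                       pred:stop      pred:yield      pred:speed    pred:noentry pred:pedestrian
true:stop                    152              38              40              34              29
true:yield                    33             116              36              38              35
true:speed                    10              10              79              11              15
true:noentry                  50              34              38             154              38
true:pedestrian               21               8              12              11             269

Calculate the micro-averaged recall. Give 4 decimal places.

0.5873

Micro-averaging pools counts across classes: ΣTP=770, ΣFP=541, ΣFN=541.
Micro-recall = TP/(TP+FN) on pooled counts = 0.5873 (equals overall accuracy in single-label multiclass).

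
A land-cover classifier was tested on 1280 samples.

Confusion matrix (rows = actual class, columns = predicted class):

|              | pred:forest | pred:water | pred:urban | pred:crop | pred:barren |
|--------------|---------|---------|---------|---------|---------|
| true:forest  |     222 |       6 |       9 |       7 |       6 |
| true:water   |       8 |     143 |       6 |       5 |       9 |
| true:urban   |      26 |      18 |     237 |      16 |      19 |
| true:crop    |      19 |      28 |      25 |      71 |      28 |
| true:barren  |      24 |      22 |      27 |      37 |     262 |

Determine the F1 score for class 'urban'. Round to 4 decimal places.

0.7645

Take TP from the diagonal, FP from the rest of the 'urban' prediction marginal, FN from the rest of the 'urban' actual marginal.
F1 score = 2·TP/(2·TP+FP+FN).
urban: TP=237, FP=9+6+25+27=67, FN=26+18+16+19=79 → 474/620 = 0.76452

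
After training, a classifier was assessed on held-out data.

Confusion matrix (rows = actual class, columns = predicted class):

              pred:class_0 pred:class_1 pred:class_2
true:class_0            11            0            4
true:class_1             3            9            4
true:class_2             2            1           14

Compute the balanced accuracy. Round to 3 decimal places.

0.706

Balanced accuracy = mean of per-class recall.
  class_0: recall = 11/15 = 0.7333
  class_1: recall = 9/16 = 0.5625
  class_2: recall = 14/17 = 0.8235
Mean = (0.7333 + 0.5625 + 0.8235) / 3 = 0.706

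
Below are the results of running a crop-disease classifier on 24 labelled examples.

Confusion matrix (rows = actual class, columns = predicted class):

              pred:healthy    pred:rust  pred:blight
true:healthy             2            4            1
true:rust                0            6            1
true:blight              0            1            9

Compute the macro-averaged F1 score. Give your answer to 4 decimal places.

0.6561

Per-class F1 score (2·TP/(2·TP+FP+FN)):
  healthy: TP=2, FP=0+0=0, FN=4+1=5 → 4/9 = 0.44444
  rust: TP=6, FP=4+1=5, FN=0+1=1 → 12/18 = 0.66667
  blight: TP=9, FP=1+1=2, FN=0+1=1 → 18/21 = 0.85714
Macro-F1 score = mean = (0.44444 + 0.66667 + 0.85714) / 3 = 0.6561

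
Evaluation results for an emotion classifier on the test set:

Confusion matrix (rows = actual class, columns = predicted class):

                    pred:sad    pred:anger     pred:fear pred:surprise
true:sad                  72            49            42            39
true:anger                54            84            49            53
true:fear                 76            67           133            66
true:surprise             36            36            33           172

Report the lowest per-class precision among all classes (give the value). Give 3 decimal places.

0.303

Per-class precision (TP/(TP+FP)):
  sad: TP=72, FP=54+76+36=166 → 72/238 = 0.3025
  anger: TP=84, FP=49+67+36=152 → 84/236 = 0.3559
  fear: TP=133, FP=42+49+33=124 → 133/257 = 0.5175
  surprise: TP=172, FP=39+53+66=158 → 172/330 = 0.5212
Lowest is class 'sad' with precision = 0.303.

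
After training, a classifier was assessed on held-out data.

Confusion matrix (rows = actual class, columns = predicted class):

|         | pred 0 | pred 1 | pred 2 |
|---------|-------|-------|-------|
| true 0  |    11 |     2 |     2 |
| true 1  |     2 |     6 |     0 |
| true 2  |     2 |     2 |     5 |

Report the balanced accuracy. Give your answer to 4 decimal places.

Balanced accuracy = mean of per-class recall.
  0: recall = 11/15 = 0.73333
  1: recall = 6/8 = 0.75000
  2: recall = 5/9 = 0.55556
Mean = (0.73333 + 0.75000 + 0.55556) / 3 = 0.6796

0.6796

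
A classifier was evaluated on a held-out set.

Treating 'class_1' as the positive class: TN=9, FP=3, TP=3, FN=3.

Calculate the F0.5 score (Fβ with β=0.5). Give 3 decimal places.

0.500

Fβ = (1+β²)·TP / ((1+β²)·TP + β²·FN + FP), with β²=1/4
= 1.25·3 / (1.25·3 + 0.25·3 + 3) = 0.500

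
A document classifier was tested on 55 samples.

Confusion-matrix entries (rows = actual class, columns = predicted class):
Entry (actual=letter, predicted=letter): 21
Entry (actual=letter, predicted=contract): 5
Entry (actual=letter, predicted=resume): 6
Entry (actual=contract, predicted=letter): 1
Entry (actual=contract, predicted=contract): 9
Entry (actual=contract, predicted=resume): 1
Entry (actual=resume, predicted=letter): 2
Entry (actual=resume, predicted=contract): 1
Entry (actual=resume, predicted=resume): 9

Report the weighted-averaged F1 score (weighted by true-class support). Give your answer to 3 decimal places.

0.715

Per-class F1 score (2·TP/(2·TP+FP+FN)):
  letter: TP=21, FP=1+2=3, FN=5+6=11 → 42/56 = 0.7500
  contract: TP=9, FP=5+1=6, FN=1+1=2 → 18/26 = 0.6923
  resume: TP=9, FP=6+1=7, FN=2+1=3 → 18/28 = 0.6429
Weighted-F1 score = Σ (supportᵢ/N)·F1 scoreᵢ with N=55: (32/55)·0.7500 + (11/55)·0.6923 + (12/55)·0.6429 = 0.715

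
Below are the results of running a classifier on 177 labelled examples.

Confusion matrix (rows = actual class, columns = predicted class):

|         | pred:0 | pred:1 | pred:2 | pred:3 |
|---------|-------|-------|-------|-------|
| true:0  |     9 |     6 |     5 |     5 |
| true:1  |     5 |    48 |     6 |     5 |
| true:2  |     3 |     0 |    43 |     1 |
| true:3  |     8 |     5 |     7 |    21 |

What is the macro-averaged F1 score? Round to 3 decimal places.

0.628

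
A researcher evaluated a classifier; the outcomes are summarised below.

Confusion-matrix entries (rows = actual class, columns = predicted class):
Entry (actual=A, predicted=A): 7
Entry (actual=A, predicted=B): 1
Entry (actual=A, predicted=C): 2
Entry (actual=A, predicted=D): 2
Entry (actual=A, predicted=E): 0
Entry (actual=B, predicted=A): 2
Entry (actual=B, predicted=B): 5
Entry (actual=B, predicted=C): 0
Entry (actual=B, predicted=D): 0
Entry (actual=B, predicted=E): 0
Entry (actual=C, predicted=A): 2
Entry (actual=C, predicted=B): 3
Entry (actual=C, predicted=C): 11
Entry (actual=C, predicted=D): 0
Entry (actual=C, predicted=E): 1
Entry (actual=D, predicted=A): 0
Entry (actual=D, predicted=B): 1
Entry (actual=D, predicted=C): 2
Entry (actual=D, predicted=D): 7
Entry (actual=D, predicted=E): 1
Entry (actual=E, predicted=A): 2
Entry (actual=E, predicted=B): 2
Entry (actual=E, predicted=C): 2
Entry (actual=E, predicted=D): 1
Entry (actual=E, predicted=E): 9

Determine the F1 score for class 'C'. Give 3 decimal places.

F1 score = 2·TP/(2·TP+FP+FN).
C: TP=11, FP=2+0+2+2=6, FN=2+3+0+1=6 → 22/34 = 0.6471

0.647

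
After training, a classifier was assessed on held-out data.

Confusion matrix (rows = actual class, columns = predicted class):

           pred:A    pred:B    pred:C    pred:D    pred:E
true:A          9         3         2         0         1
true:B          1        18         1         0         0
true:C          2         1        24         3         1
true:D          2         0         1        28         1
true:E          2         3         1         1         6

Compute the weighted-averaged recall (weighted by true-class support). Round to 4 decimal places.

Per-class recall (TP/(TP+FN)):
  A: TP=9, FN=3+2+0+1=6 → 9/15 = 0.60000
  B: TP=18, FN=1+1+0+0=2 → 18/20 = 0.90000
  C: TP=24, FN=2+1+3+1=7 → 24/31 = 0.77419
  D: TP=28, FN=2+0+1+1=4 → 28/32 = 0.87500
  E: TP=6, FN=2+3+1+1=7 → 6/13 = 0.46154
Weighted-recall = Σ (supportᵢ/N)·recallᵢ with N=111: (15/111)·0.60000 + (20/111)·0.90000 + (31/111)·0.77419 + (32/111)·0.87500 + (13/111)·0.46154 = 0.7658

0.7658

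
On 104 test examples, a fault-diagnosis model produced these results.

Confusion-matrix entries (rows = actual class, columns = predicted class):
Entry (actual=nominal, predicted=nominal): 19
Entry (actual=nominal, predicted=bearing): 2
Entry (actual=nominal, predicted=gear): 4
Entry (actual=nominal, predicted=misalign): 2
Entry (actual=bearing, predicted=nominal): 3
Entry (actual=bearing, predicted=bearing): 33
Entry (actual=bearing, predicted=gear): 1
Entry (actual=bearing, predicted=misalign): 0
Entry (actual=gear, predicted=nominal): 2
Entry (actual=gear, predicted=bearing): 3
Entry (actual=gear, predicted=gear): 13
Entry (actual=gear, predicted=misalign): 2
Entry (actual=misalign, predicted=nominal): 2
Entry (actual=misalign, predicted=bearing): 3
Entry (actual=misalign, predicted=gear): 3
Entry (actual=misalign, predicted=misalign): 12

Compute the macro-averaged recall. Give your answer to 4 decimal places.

0.7114

Per-class recall (TP/(TP+FN)):
  nominal: TP=19, FN=2+4+2=8 → 19/27 = 0.70370
  bearing: TP=33, FN=3+1+0=4 → 33/37 = 0.89189
  gear: TP=13, FN=2+3+2=7 → 13/20 = 0.65000
  misalign: TP=12, FN=2+3+3=8 → 12/20 = 0.60000
Macro-recall = mean = (0.70370 + 0.89189 + 0.65000 + 0.60000) / 4 = 0.7114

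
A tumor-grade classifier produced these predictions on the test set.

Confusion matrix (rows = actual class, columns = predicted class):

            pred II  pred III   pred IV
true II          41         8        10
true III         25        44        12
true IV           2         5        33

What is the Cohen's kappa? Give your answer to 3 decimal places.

0.483

Observed agreement pₒ = trace/N = 118/180 = 0.6556
Expected agreement pₑ = Σ (rowᵢ·colᵢ)/N² = (59·68 + 81·57 + 40·55)/180² = 0.3342
κ = (pₒ − pₑ)/(1 − pₑ) = (0.6556 − 0.3342)/(1 − 0.3342) = 0.483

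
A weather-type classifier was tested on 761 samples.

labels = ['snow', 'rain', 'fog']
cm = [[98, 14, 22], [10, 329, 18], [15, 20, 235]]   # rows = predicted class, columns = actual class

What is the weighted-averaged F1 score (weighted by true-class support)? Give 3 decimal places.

0.871

Per-class F1 score (2·TP/(2·TP+FP+FN)):
  snow: TP=98, FP=14+22=36, FN=10+15=25 → 196/257 = 0.7626
  rain: TP=329, FP=10+18=28, FN=14+20=34 → 658/720 = 0.9139
  fog: TP=235, FP=15+20=35, FN=22+18=40 → 470/545 = 0.8624
Weighted-F1 score = Σ (supportᵢ/N)·F1 scoreᵢ with N=761: (123/761)·0.7626 + (363/761)·0.9139 + (275/761)·0.8624 = 0.871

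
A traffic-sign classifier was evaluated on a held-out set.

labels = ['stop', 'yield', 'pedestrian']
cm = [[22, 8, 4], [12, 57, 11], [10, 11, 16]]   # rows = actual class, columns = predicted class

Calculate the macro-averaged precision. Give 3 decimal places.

0.589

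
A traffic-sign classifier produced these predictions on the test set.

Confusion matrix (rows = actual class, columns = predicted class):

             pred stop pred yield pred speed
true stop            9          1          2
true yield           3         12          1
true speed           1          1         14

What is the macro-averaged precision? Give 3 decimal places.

Per-class precision (TP/(TP+FP)):
  stop: TP=9, FP=3+1=4 → 9/13 = 0.6923
  yield: TP=12, FP=1+1=2 → 12/14 = 0.8571
  speed: TP=14, FP=2+1=3 → 14/17 = 0.8235
Macro-precision = mean = (0.6923 + 0.8571 + 0.8235) / 3 = 0.791

0.791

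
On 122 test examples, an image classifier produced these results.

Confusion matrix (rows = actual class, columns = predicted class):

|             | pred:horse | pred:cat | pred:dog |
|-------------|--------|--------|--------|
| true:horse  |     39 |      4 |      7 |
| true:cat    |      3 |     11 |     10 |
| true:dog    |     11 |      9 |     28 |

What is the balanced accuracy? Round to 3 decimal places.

0.607

Balanced accuracy = mean of per-class recall.
  horse: recall = 39/50 = 0.7800
  cat: recall = 11/24 = 0.4583
  dog: recall = 28/48 = 0.5833
Mean = (0.7800 + 0.4583 + 0.5833) / 3 = 0.607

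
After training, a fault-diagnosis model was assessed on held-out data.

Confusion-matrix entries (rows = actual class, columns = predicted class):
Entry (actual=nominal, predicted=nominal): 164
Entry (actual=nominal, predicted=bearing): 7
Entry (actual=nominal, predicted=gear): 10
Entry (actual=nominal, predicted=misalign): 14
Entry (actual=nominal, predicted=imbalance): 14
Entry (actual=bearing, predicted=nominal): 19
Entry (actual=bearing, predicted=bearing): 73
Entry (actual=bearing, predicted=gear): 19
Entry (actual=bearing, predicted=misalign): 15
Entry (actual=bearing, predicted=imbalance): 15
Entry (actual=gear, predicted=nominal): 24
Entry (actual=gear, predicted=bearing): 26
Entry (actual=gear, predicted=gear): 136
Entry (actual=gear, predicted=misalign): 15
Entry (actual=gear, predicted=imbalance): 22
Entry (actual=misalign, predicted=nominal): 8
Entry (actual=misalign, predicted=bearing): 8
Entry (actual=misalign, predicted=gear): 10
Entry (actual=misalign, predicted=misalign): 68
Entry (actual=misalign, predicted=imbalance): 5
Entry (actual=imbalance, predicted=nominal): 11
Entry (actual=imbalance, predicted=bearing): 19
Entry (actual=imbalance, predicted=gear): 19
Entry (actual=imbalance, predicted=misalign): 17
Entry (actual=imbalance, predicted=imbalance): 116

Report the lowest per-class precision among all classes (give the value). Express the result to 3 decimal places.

0.527

Per-class precision (TP/(TP+FP)):
  nominal: TP=164, FP=19+24+8+11=62 → 164/226 = 0.7257
  bearing: TP=73, FP=7+26+8+19=60 → 73/133 = 0.5489
  gear: TP=136, FP=10+19+10+19=58 → 136/194 = 0.7010
  misalign: TP=68, FP=14+15+15+17=61 → 68/129 = 0.5271
  imbalance: TP=116, FP=14+15+22+5=56 → 116/172 = 0.6744
Lowest is class 'misalign' with precision = 0.527.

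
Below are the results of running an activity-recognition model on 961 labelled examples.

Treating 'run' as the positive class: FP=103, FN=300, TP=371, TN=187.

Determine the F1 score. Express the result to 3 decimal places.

0.648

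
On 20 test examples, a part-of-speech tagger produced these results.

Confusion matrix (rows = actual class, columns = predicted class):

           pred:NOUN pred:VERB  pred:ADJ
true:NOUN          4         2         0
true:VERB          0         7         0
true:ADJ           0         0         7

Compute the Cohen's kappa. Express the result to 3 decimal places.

Observed agreement pₒ = trace/N = 18/20 = 0.9000
Expected agreement pₑ = Σ (rowᵢ·colᵢ)/N² = (6·4 + 7·9 + 7·7)/20² = 0.3400
κ = (pₒ − pₑ)/(1 − pₑ) = (0.9000 − 0.3400)/(1 − 0.3400) = 0.848

0.848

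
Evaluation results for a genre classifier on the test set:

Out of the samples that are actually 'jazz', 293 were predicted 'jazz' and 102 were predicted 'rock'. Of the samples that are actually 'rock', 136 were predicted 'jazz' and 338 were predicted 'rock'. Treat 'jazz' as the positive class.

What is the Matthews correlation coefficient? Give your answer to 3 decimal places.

MCC = (TP·TN − FP·FN) / √((TP+FP)(TP+FN)(TN+FP)(TN+FN))
Numerator = 293·338 − 136·102 = 85162
Denominator = √(429·395·474·440) = √35341534800 = 187993.4435
MCC = 85162 / 187993.4435 = 0.453

0.453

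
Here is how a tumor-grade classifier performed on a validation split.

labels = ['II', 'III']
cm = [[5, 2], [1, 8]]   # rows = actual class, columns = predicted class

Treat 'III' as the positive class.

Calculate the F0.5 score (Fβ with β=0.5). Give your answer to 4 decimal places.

0.8163

Fβ = (1+β²)·TP / ((1+β²)·TP + β²·FN + FP), with β²=1/4
= 1.25·8 / (1.25·8 + 0.25·1 + 2) = 0.8163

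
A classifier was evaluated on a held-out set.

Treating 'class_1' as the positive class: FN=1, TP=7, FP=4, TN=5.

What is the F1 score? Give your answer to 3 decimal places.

0.737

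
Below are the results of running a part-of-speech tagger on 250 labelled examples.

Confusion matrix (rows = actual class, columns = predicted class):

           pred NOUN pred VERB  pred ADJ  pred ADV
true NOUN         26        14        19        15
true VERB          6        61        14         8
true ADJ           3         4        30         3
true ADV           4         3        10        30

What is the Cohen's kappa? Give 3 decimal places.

Observed agreement pₒ = trace/N = 147/250 = 0.5880
Expected agreement pₑ = Σ (rowᵢ·colᵢ)/N² = (74·39 + 89·82 + 40·73 + 47·56)/250² = 0.2518
κ = (pₒ − pₑ)/(1 − pₑ) = (0.5880 − 0.2518)/(1 − 0.2518) = 0.449

0.449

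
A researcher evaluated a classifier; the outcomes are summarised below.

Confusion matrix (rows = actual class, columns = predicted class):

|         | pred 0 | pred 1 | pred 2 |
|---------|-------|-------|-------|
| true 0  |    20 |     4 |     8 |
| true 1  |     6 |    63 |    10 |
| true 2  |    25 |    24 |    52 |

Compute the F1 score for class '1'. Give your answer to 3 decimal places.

0.741

Treat '1' as positive and all other classes as negative.
F1 score = 2·TP/(2·TP+FP+FN).
1: TP=63, FP=4+24=28, FN=6+10=16 → 126/170 = 0.7412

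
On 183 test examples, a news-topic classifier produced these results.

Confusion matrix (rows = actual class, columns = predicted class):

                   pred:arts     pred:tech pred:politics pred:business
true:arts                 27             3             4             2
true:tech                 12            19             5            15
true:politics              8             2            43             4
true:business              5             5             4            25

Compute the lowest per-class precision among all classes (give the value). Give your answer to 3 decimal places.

0.519

Per-class precision (TP/(TP+FP)):
  arts: TP=27, FP=12+8+5=25 → 27/52 = 0.5192
  tech: TP=19, FP=3+2+5=10 → 19/29 = 0.6552
  politics: TP=43, FP=4+5+4=13 → 43/56 = 0.7679
  business: TP=25, FP=2+15+4=21 → 25/46 = 0.5435
Lowest is class 'arts' with precision = 0.519.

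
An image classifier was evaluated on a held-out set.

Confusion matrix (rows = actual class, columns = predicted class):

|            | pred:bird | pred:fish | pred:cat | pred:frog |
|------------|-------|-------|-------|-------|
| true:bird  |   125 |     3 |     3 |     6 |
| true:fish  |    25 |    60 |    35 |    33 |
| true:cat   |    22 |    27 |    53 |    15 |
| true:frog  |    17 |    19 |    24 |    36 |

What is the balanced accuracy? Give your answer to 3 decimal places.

0.533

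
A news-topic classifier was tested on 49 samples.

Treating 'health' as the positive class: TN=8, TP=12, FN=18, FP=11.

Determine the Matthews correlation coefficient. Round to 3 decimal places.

MCC = (TP·TN − FP·FN) / √((TP+FP)(TP+FN)(TN+FP)(TN+FN))
Numerator = 12·8 − 11·18 = -102
Denominator = √(23·30·19·26) = √340860 = 583.8322
MCC = -102 / 583.8322 = -0.175

-0.175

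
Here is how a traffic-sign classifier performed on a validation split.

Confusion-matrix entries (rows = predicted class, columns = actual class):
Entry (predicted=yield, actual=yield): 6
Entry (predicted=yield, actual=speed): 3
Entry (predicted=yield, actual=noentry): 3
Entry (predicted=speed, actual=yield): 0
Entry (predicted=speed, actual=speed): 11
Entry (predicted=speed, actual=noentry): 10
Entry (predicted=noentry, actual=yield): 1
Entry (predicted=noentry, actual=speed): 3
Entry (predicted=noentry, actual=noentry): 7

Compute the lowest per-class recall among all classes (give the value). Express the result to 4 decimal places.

0.3500

Per-class recall (TP/(TP+FN)):
  yield: TP=6, FN=0+1=1 → 6/7 = 0.85714
  speed: TP=11, FN=3+3=6 → 11/17 = 0.64706
  noentry: TP=7, FN=3+10=13 → 7/20 = 0.35000
Lowest is class 'noentry' with recall = 0.3500.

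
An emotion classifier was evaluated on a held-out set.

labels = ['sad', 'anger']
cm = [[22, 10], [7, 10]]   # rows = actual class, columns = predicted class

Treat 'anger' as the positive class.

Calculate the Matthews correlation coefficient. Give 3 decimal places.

MCC = (TP·TN − FP·FN) / √((TP+FP)(TP+FN)(TN+FP)(TN+FN))
Numerator = 10·22 − 10·7 = 150
Denominator = √(20·17·32·29) = √315520 = 561.7117
MCC = 150 / 561.7117 = 0.267

0.267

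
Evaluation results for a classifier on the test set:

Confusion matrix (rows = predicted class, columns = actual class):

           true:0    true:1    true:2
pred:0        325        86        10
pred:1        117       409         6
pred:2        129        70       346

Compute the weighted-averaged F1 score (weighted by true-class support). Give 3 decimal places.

0.715

Per-class F1 score (2·TP/(2·TP+FP+FN)):
  0: TP=325, FP=86+10=96, FN=117+129=246 → 650/992 = 0.6552
  1: TP=409, FP=117+6=123, FN=86+70=156 → 818/1097 = 0.7457
  2: TP=346, FP=129+70=199, FN=10+6=16 → 692/907 = 0.7630
Weighted-F1 score = Σ (supportᵢ/N)·F1 scoreᵢ with N=1498: (571/1498)·0.6552 + (565/1498)·0.7457 + (362/1498)·0.7630 = 0.715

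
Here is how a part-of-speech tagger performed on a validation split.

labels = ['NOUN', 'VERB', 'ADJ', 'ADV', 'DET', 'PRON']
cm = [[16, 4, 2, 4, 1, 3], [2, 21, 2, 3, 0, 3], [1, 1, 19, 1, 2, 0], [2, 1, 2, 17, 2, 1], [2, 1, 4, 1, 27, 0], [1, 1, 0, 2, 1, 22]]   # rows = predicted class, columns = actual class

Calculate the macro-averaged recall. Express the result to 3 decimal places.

0.705

Per-class recall (TP/(TP+FN)):
  NOUN: TP=16, FN=2+1+2+2+1=8 → 16/24 = 0.6667
  VERB: TP=21, FN=4+1+1+1+1=8 → 21/29 = 0.7241
  ADJ: TP=19, FN=2+2+2+4+0=10 → 19/29 = 0.6552
  ADV: TP=17, FN=4+3+1+1+2=11 → 17/28 = 0.6071
  DET: TP=27, FN=1+0+2+2+1=6 → 27/33 = 0.8182
  PRON: TP=22, FN=3+3+0+1+0=7 → 22/29 = 0.7586
Macro-recall = mean = (0.6667 + 0.7241 + 0.6552 + 0.6071 + 0.8182 + 0.7586) / 6 = 0.705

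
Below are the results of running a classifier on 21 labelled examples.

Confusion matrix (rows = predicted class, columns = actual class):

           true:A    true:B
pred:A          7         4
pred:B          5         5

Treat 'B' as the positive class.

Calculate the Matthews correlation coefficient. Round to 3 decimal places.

0.138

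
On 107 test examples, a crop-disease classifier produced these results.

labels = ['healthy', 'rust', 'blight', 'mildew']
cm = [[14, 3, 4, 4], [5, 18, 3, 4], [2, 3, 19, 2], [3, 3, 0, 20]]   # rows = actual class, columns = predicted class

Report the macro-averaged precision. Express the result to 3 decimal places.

0.662

Per-class precision (TP/(TP+FP)):
  healthy: TP=14, FP=5+2+3=10 → 14/24 = 0.5833
  rust: TP=18, FP=3+3+3=9 → 18/27 = 0.6667
  blight: TP=19, FP=4+3+0=7 → 19/26 = 0.7308
  mildew: TP=20, FP=4+4+2=10 → 20/30 = 0.6667
Macro-precision = mean = (0.5833 + 0.6667 + 0.7308 + 0.6667) / 4 = 0.662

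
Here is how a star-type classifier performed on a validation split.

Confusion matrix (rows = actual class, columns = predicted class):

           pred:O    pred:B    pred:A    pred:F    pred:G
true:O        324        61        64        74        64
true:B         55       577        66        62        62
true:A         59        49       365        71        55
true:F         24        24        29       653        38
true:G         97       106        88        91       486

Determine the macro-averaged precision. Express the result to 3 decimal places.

0.652

Per-class precision (TP/(TP+FP)):
  O: TP=324, FP=55+59+24+97=235 → 324/559 = 0.5796
  B: TP=577, FP=61+49+24+106=240 → 577/817 = 0.7062
  A: TP=365, FP=64+66+29+88=247 → 365/612 = 0.5964
  F: TP=653, FP=74+62+71+91=298 → 653/951 = 0.6866
  G: TP=486, FP=64+62+55+38=219 → 486/705 = 0.6894
Macro-precision = mean = (0.5796 + 0.7062 + 0.5964 + 0.6866 + 0.6894) / 5 = 0.652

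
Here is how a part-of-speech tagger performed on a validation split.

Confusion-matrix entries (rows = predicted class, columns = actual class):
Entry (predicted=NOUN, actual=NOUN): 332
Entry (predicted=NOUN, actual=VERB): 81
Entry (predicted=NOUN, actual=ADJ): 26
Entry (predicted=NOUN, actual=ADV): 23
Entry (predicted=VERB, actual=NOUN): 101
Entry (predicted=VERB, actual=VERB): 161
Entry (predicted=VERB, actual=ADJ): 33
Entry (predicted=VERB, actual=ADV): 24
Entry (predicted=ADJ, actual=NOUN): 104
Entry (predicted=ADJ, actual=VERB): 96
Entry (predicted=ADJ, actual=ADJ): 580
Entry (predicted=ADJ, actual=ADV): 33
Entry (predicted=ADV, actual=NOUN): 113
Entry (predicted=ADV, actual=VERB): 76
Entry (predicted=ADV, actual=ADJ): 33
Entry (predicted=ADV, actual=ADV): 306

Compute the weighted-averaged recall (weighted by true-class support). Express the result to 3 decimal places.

Per-class recall (TP/(TP+FN)):
  NOUN: TP=332, FN=101+104+113=318 → 332/650 = 0.5108
  VERB: TP=161, FN=81+96+76=253 → 161/414 = 0.3889
  ADJ: TP=580, FN=26+33+33=92 → 580/672 = 0.8631
  ADV: TP=306, FN=23+24+33=80 → 306/386 = 0.7927
Weighted-recall = Σ (supportᵢ/N)·recallᵢ with N=2122: (650/2122)·0.5108 + (414/2122)·0.3889 + (672/2122)·0.8631 + (386/2122)·0.7927 = 0.650

0.650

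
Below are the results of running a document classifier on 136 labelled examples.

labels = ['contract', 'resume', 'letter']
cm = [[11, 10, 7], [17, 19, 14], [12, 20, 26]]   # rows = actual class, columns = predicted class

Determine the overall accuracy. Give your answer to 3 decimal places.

0.412

Accuracy = trace / total = (11+19+26=56) / 136 = 56/136 = 0.412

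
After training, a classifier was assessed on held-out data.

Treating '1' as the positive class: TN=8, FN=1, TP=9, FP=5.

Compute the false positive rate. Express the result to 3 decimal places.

FPR = FP/(FP+TN) = 5/(5+8) = 0.385

0.385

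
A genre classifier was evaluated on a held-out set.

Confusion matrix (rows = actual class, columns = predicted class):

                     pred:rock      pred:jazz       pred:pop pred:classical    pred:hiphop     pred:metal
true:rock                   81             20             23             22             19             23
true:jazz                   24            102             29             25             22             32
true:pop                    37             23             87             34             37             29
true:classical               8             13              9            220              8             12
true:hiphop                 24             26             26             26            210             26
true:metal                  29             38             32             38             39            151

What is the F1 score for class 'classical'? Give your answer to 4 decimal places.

0.6929

Take TP from the diagonal, FP from the rest of the 'classical' prediction marginal, FN from the rest of the 'classical' actual marginal.
F1 score = 2·TP/(2·TP+FP+FN).
classical: TP=220, FP=22+25+34+26+38=145, FN=8+13+9+8+12=50 → 440/635 = 0.69291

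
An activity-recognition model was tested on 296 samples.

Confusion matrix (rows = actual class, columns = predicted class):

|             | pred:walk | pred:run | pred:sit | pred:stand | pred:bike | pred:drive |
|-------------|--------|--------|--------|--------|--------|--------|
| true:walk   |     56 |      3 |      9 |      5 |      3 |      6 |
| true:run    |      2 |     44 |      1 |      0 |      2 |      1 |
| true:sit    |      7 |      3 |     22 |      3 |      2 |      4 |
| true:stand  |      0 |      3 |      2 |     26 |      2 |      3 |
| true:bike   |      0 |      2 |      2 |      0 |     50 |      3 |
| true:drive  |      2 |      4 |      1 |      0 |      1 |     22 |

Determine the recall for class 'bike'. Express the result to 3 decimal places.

One-vs-rest for 'bike': TP = diagonal; FP = other classes predicted 'bike'; FN = 'bike' predicted as other.
recall = TP/(TP+FN).
bike: TP=50, FN=0+2+2+0+3=7 → 50/57 = 0.8772

0.877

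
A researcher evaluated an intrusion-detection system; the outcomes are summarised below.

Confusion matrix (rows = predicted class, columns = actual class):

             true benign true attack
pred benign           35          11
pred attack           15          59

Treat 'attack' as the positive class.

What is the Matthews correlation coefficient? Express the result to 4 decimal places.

MCC = (TP·TN − FP·FN) / √((TP+FP)(TP+FN)(TN+FP)(TN+FN))
Numerator = 59·35 − 15·11 = 1900
Denominator = √(74·70·50·46) = √11914000 = 3451.6663
MCC = 1900 / 3451.6663 = 0.5505

0.5505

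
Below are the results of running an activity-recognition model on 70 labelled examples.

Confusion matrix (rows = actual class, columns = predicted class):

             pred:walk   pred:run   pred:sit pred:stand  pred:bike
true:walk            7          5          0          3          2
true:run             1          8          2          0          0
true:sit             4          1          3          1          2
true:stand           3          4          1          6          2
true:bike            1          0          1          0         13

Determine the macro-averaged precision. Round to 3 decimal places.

0.519

Per-class precision (TP/(TP+FP)):
  walk: TP=7, FP=1+4+3+1=9 → 7/16 = 0.4375
  run: TP=8, FP=5+1+4+0=10 → 8/18 = 0.4444
  sit: TP=3, FP=0+2+1+1=4 → 3/7 = 0.4286
  stand: TP=6, FP=3+0+1+0=4 → 6/10 = 0.6000
  bike: TP=13, FP=2+0+2+2=6 → 13/19 = 0.6842
Macro-precision = mean = (0.4375 + 0.4444 + 0.4286 + 0.6000 + 0.6842) / 5 = 0.519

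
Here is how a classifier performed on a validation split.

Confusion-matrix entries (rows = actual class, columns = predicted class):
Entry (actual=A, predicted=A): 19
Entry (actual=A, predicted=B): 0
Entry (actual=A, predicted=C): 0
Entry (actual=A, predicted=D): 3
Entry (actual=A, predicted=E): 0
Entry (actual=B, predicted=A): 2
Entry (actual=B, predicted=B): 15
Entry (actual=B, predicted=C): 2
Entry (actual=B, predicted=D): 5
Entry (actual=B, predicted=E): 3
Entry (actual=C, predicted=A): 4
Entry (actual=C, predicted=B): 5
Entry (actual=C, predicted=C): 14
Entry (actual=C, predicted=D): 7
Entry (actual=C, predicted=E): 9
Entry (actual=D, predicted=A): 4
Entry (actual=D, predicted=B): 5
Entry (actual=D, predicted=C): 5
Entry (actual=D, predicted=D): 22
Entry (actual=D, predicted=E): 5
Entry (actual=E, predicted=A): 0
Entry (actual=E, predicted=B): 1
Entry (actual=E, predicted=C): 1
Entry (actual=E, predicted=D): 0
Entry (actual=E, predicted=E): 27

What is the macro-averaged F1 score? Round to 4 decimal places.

0.6148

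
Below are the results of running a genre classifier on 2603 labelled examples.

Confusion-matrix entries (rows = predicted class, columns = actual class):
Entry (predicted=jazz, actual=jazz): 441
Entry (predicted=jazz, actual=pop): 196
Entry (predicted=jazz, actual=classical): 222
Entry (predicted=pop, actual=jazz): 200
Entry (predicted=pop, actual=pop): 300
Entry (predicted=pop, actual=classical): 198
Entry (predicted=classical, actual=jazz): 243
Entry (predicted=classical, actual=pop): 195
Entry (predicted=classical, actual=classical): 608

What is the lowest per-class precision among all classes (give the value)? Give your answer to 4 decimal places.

0.4298

Per-class precision (TP/(TP+FP)):
  jazz: TP=441, FP=196+222=418 → 441/859 = 0.51339
  pop: TP=300, FP=200+198=398 → 300/698 = 0.42980
  classical: TP=608, FP=243+195=438 → 608/1046 = 0.58126
Lowest is class 'pop' with precision = 0.4298.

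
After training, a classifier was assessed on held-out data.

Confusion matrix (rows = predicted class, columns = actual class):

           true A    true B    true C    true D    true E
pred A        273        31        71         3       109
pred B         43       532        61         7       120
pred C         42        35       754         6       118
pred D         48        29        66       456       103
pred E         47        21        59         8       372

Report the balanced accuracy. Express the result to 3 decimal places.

Balanced accuracy = mean of per-class recall.
  A: recall = 273/453 = 0.6026
  B: recall = 532/648 = 0.8210
  C: recall = 754/1011 = 0.7458
  D: recall = 456/480 = 0.9500
  E: recall = 372/822 = 0.4526
Mean = (0.6026 + 0.8210 + 0.7458 + 0.9500 + 0.4526) / 5 = 0.714

0.714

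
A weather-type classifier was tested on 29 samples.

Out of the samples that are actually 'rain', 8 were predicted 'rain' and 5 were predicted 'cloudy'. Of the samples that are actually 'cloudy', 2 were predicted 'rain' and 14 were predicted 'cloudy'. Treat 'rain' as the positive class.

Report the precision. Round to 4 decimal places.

Precision = TP/(TP+FP) = 8/(8+2) = 8/10 = 0.8000

0.8000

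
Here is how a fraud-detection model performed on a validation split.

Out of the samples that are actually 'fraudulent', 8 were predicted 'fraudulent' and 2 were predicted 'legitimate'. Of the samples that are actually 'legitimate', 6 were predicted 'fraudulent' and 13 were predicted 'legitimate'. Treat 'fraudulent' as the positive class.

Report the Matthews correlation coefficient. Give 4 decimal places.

MCC = (TP·TN − FP·FN) / √((TP+FP)(TP+FN)(TN+FP)(TN+FN))
Numerator = 8·13 − 6·2 = 92
Denominator = √(14·10·19·15) = √39900 = 199.7498
MCC = 92 / 199.7498 = 0.4606

0.4606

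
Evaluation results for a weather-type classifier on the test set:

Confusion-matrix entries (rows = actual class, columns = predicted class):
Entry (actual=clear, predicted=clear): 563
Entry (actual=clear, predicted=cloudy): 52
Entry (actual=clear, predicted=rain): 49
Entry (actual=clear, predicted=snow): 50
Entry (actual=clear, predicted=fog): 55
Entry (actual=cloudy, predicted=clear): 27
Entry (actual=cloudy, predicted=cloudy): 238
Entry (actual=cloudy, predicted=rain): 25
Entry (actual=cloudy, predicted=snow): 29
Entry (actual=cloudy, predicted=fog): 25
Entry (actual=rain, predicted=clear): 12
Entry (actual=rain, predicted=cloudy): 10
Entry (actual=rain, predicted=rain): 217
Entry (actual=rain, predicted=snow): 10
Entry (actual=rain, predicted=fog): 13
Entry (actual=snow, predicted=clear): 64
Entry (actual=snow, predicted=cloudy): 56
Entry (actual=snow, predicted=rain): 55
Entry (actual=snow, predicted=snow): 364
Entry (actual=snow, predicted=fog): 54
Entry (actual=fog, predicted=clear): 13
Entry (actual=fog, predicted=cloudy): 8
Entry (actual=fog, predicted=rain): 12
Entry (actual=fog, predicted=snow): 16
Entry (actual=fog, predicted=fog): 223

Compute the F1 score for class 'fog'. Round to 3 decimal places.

0.695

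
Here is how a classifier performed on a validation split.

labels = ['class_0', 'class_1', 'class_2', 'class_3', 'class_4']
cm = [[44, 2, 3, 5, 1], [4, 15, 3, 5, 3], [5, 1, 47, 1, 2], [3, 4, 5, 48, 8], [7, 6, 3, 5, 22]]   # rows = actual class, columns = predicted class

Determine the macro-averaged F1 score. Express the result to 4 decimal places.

0.6701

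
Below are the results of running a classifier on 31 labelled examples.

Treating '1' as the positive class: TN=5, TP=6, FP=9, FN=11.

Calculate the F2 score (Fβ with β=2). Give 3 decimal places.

Fβ = (1+β²)·TP / ((1+β²)·TP + β²·FN + FP), with β²=4
= 5·6 / (5·6 + 4·11 + 9) = 0.361

0.361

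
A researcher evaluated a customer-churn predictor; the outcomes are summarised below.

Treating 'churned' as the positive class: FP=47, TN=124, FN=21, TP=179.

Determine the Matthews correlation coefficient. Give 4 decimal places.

0.6335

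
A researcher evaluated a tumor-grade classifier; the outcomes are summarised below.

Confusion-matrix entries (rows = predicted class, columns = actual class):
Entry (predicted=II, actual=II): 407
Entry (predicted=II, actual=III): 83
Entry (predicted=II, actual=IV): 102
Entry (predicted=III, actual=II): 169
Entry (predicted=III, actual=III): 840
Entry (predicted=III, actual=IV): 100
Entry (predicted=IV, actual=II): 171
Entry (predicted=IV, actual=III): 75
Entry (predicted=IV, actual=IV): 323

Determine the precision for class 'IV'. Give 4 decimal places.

0.5677

Take TP from the diagonal, FP from the rest of the 'IV' prediction marginal, FN from the rest of the 'IV' actual marginal.
precision = TP/(TP+FP).
IV: TP=323, FP=171+75=246 → 323/569 = 0.56766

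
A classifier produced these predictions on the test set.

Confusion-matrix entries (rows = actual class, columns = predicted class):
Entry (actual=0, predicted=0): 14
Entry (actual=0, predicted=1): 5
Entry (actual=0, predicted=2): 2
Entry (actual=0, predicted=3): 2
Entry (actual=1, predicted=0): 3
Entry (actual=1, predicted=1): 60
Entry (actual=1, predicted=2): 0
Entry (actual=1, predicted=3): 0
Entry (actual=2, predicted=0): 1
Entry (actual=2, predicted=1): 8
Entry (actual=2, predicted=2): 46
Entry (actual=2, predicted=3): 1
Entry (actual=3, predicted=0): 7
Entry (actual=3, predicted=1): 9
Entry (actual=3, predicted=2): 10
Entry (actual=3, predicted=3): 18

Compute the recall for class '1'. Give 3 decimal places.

0.952

One-vs-rest for '1': TP = diagonal; FP = other classes predicted '1'; FN = '1' predicted as other.
recall = TP/(TP+FN).
1: TP=60, FN=3+0+0=3 → 60/63 = 0.9524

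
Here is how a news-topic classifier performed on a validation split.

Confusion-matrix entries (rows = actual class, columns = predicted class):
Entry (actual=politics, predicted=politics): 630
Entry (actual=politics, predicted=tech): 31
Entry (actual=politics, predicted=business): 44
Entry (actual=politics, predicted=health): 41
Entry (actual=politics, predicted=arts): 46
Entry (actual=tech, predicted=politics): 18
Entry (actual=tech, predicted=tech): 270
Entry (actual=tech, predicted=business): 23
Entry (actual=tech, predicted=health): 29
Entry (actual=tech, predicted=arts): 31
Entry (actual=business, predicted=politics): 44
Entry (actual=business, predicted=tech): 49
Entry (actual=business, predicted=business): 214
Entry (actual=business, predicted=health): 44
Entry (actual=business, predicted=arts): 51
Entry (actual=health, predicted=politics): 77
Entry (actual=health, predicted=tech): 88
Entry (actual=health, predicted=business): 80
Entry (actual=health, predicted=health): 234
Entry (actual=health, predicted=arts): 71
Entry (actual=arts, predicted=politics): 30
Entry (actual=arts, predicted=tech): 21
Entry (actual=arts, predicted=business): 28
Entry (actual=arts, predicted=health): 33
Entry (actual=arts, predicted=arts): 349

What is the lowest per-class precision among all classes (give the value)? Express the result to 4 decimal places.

Per-class precision (TP/(TP+FP)):
  politics: TP=630, FP=18+44+77+30=169 → 630/799 = 0.78849
  tech: TP=270, FP=31+49+88+21=189 → 270/459 = 0.58824
  business: TP=214, FP=44+23+80+28=175 → 214/389 = 0.55013
  health: TP=234, FP=41+29+44+33=147 → 234/381 = 0.61417
  arts: TP=349, FP=46+31+51+71=199 → 349/548 = 0.63686
Lowest is class 'business' with precision = 0.5501.

0.5501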